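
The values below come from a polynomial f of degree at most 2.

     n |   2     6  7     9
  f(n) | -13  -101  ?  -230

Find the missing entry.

The 3 known points determine the degree-2 polynomial uniquely.
Write f(n) = an^2 + bn + c. Substituting each data point gives a linear system:
  4a + 2b + c = -13
  36a + 6b + c = -101
  81a + 9b + c = -230
Solving the system yields a = -3, b = 2, c = -5.
So f(n) = -3n^2 + 2n - 5.
Then f(7) = -138.

-138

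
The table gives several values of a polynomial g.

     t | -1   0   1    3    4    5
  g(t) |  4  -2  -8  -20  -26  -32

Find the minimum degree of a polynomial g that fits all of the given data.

1

Divided differences on the nodes -1, 0, 1, 3, 4, 5:
  order 0: 4  -2  -8  -20  -26  -32
  order 1: -6  -6  -6  -6  -6
  order 2: 0  0  0  0
  order 3: 0  0  0
  order 4: 0  0
  order 5: 0
The order-1 divided differences are all -6 (nonzero) and every higher order vanishes, so the data lies on a polynomial of degree exactly 1.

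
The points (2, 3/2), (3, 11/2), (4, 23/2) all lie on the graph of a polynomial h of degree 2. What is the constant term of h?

-1/2

Write h(t) = at^2 + bt + c. Substituting each data point gives a linear system:
  4a + 2b + c = 3/2
  9a + 3b + c = 11/2
  16a + 4b + c = 23/2
Solving the system yields a = 1, b = -1, c = -1/2.
So h(t) = t^2 - t - 1/2.
The constant term is -1/2.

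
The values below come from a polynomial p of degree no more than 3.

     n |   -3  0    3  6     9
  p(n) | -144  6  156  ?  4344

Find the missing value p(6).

On equispaced nodes a degree-3 polynomial has vanishing fourth forward difference, so
  p(-3) - 4·p(0) + 6·p(3) - 4·p(6) + p(9) = 0.
Substituting the known values and solving for p(6):
  -4·p(6) = -5112
  p(6) = 1278.

1278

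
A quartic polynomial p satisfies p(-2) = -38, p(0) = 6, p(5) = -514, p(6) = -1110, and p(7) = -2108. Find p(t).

Write p(t) = at^4 + bt^3 + ct^2 + dt + e. Substituting each data point gives a linear system:
  16a - 8b + 4c - 2d + e = -38
  e = 6
  625a + 125b + 25c + 5d + e = -514
  1296a + 216b + 36c + 6d + e = -1110
  2401a + 343b + 49c + 7d + e = -2108
Solving the system yields a = -1, b = 1, c = -2, d = 6, e = 6.
So p(t) = -t^4 + t^3 - 2t^2 + 6t + 6.
Check: p(7) = -2108. ✓

p(t) = -t^4 + t^3 - 2t^2 + 6t + 6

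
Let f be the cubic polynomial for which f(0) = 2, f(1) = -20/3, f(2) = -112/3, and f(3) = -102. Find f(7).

-2822/3

Forward differences of the values at s = 0, 1, 2, 3:
  f  : 2  -20/3  -112/3  -102
  Δ  : -26/3  -92/3  -194/3
  Δ^2: -22  -34
  Δ^3: -12
The third differences are constant, confirming degree 3.
Interpolating (Newton forward form) and evaluating at s = 7 gives f(7) = -2822/3.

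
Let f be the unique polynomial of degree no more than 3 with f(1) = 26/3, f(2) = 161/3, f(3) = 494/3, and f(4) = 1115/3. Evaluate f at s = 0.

-1/3

Forward differences of the values at s = 1, 2, 3, 4:
  f  : 26/3  161/3  494/3  1115/3
  Δ  : 45  111  207
  Δ^2: 66  96
  Δ^3: 30
The third differences are constant, confirming degree 3.
Interpolating (Newton forward form) and evaluating at s = 0 gives f(0) = -1/3.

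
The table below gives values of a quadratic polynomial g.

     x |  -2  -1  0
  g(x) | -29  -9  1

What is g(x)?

g(x) = -5x^2 + 5x + 1

Using the Lagrange interpolation formula with nodes -2, -1, 0:
  L_0(x) = (x + 1)x / 2
  L_1(x) = (x + 2)x / -1
  L_2(x) = (x + 2)(x + 1) / 2
Then g(x) = -29·L_0(x) - 9·L_1(x) + 1·L_2(x).
Expanding and collecting terms gives g(x) = -5x^2 + 5x + 1.
Check: g(-2) = -29. ✓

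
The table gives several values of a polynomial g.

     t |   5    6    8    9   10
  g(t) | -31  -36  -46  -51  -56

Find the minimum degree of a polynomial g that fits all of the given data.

Divided differences on the nodes 5, 6, 8, 9, 10:
  order 0: -31  -36  -46  -51  -56
  order 1: -5  -5  -5  -5
  order 2: 0  0  0
  order 3: 0  0
  order 4: 0
The order-1 divided differences are all -5 (nonzero) and every higher order vanishes, so the data lies on a polynomial of degree exactly 1.

1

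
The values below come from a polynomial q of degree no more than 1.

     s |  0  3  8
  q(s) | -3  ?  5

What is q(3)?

0

The 2 known points determine the degree-1 polynomial uniquely.
Write q(s) = as + b. Substituting each data point gives a linear system:
  b = -3
  8a + b = 5
Solving the system yields a = 1, b = -3.
So q(s) = s - 3.
Then q(3) = 0.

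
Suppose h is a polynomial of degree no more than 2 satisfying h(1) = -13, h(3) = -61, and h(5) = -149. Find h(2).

Forward differences of the values at x = 1, 3, 5:
  h  : -13  -61  -149
  Δ  : -48  -88
  Δ^2: -40
The second differences are constant, confirming degree 2.
Interpolating (Newton forward form) and evaluating at x = 2 gives h(2) = -32.

-32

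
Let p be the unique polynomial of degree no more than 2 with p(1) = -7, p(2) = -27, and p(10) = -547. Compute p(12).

Write p(t) = at^2 + bt + c. Substituting each data point gives a linear system:
  a + b + c = -7
  4a + 2b + c = -27
  100a + 10b + c = -547
Solving the system yields a = -5, b = -5, c = 3.
So p(t) = -5t^2 - 5t + 3.
Then p(12) = -777.

-777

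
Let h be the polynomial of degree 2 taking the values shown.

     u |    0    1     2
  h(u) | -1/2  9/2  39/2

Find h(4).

Forward differences of the values at u = 0, 1, 2:
  h  : -1/2  9/2  39/2
  Δ  : 5  15
  Δ^2: 10
The second differences are constant, confirming degree 2.
Interpolating (Newton forward form) and evaluating at u = 4 gives h(4) = 159/2.

159/2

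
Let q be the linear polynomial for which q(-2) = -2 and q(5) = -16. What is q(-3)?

Write q(t) = at + b. Substituting each data point gives a linear system:
  -2a + b = -2
  5a + b = -16
Solving the system yields a = -2, b = -6.
So q(t) = -2t - 6.
Then q(-3) = 0.

0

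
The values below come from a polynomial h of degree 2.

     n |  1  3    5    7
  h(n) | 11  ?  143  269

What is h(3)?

The 3 known points determine the degree-2 polynomial uniquely.
Write h(n) = an^2 + bn + c. Substituting each data point gives a linear system:
  a + b + c = 11
  25a + 5b + c = 143
  49a + 7b + c = 269
Solving the system yields a = 5, b = 3, c = 3.
So h(n) = 5n² + 3n + 3.
Then h(3) = 57.

57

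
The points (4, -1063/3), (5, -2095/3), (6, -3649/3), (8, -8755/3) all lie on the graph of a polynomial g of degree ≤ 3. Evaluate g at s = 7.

Write g(s) = as^3 + bs^2 + cs + d. Substituting each data point gives a linear system:
  64a + 16b + 4c + d = -1063/3
  125a + 25b + 5c + d = -2095/3
  216a + 36b + 6c + d = -3649/3
  512a + 64b + 8c + d = -8755/3
Solving the system yields a = -6, b = 3, c = -5, d = 5/3.
So g(s) = -6s^3 + 3s^2 - 5s + 5/3.
Then g(7) = -5833/3.

-5833/3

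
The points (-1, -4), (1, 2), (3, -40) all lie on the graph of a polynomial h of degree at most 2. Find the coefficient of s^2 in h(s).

Write h(s) = as^2 + bs + c. Substituting each data point gives a linear system:
  a - b + c = -4
  a + b + c = 2
  9a + 3b + c = -40
Solving the system yields a = -6, b = 3, c = 5.
So h(s) = -6s^2 + 3s + 5.
The leading coefficient is -6.

-6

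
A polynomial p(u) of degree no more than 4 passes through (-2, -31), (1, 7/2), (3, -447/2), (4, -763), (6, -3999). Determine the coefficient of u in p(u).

Write p(u) = au^4 + bu^3 + cu^2 + du + e. Substituting each data point gives a linear system:
  16a - 8b + 4c - 2d + e = -31
  a + b + c + d + e = 7/2
  81a + 27b + 9c + 3d + e = -447/2
  256a + 64b + 16c + 4d + e = -763
  1296a + 216b + 36c + 6d + e = -3999
Solving the system yields a = -3, b = -3/2, c = 5, d = 6, e = -3.
So p(u) = -3u⁴ - (3/2)u³ + 5u² + 6u - 3.
The coefficient of u is 6.

6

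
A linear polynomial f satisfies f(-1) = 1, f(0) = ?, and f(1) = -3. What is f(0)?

-1

The 2 known points determine the degree-1 polynomial uniquely.
Write f(u) = au + b. Substituting each data point gives a linear system:
  -a + b = 1
  a + b = -3
Solving the system yields a = -2, b = -1.
So f(u) = -2u - 1.
Then f(0) = -1.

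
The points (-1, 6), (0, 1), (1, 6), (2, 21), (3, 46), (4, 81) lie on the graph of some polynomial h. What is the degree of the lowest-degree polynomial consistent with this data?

2

Forward differences of the values at x = -1, 0, 1, 2, 3, 4:
  h  : 6  1  6  21  46  81
  Δ  : -5  5  15  25  35
  Δ^2: 10  10  10  10
  Δ^3: 0  0  0
  Δ^4: 0  0
  Δ^5: 0
The second differences are constant (10) and nonzero, while all higher differences vanish, so the minimal degree is 2.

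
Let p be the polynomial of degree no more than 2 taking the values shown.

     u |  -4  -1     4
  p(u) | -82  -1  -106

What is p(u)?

p(u) = -6u^2 - 3u + 2

Using the Lagrange interpolation formula with nodes -4, -1, 4:
  L_0(u) = (u + 1)(u - 4) / 24
  L_1(u) = (u + 4)(u - 4) / -15
  L_2(u) = (u + 4)(u + 1) / 40
Then p(u) = -82·L_0(u) - 1·L_1(u) - 106·L_2(u).
Expanding and collecting terms gives p(u) = -6u^2 - 3u + 2.
Check: p(-1) = -1. ✓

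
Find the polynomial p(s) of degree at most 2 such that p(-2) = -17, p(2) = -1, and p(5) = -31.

Using the Lagrange interpolation formula with nodes -2, 2, 5:
  L_0(s) = (s - 2)(s - 5) / 28
  L_1(s) = (s + 2)(s - 5) / -12
  L_2(s) = (s + 2)(s - 2) / 21
Then p(s) = -17·L_0(s) - 1·L_1(s) - 31·L_2(s).
Expanding and collecting terms gives p(s) = -2s² + 4s - 1.
Check: p(-2) = -17. ✓

p(s) = -2s^2 + 4s - 1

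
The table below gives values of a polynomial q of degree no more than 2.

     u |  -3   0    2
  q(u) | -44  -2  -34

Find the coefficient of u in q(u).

-4

Write q(u) = au^2 + bu + c. Substituting each data point gives a linear system:
  9a - 3b + c = -44
  c = -2
  4a + 2b + c = -34
Solving the system yields a = -6, b = -4, c = -2.
So q(u) = -6u² - 4u - 2.
The coefficient of u is -4.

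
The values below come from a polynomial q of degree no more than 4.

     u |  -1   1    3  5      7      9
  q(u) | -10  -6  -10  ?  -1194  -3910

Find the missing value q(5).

-214

The 5 known points determine the degree-4 polynomial uniquely.
Write q(u) = au^4 + bu^3 + cu^2 + du + e. Substituting each data point gives a linear system:
  a - b + c - d + e = -10
  a + b + c + d + e = -6
  81a + 27b + 9c + 3d + e = -10
  2401a + 343b + 49c + 7d + e = -1194
  6561a + 729b + 81c + 9d + e = -3910
Solving the system yields a = -1, b = 4, c = -3, d = -2, e = -4.
So q(u) = -u^4 + 4u^3 - 3u^2 - 2u - 4.
Then q(5) = -214.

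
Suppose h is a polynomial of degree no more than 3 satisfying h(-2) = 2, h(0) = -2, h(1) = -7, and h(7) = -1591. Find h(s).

Write h(s) = as^3 + bs^2 + cs + d. Substituting each data point gives a linear system:
  -8a + 4b - 2c + d = 2
  d = -2
  a + b + c + d = -7
  343a + 49b + 7c + d = -1591
Solving the system yields a = -4, b = -5, c = 4, d = -2.
So h(s) = -4s³ - 5s² + 4s - 2.
Check: h(-2) = 2. ✓

h(s) = -4s^3 - 5s^2 + 4s - 2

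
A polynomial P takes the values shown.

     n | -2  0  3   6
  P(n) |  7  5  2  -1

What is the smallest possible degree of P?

1

Divided differences on the nodes -2, 0, 3, 6:
  order 0: 7  5  2  -1
  order 1: -1  -1  -1
  order 2: 0  0
  order 3: 0
The order-1 divided differences are all -1 (nonzero) and every higher order vanishes, so the data lies on a polynomial of degree exactly 1.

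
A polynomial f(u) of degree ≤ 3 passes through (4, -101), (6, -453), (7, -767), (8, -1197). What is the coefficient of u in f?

Write f(u) = au^3 + bu^2 + cu + d. Substituting each data point gives a linear system:
  64a + 16b + 4c + d = -101
  216a + 36b + 6c + d = -453
  343a + 49b + 7c + d = -767
  512a + 64b + 8c + d = -1197
Solving the system yields a = -3, b = 5, c = 2, d = 3.
So f(u) = -3u^3 + 5u^2 + 2u + 3.
The coefficient of u is 2.

2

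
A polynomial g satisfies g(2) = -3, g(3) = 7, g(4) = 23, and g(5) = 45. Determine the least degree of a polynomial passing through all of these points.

2

Forward differences of the values at u = 2, 3, 4, 5:
  g  : -3  7  23  45
  Δ  : 10  16  22
  Δ^2: 6  6
  Δ^3: 0
The second differences are constant (6) and nonzero, while all higher differences vanish, so the minimal degree is 2.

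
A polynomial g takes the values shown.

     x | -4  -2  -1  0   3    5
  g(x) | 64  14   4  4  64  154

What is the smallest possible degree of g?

2

Divided differences on the nodes -4, -2, -1, 0, 3, 5:
  order 0: 64  14  4  4  64  154
  order 1: -25  -10  0  20  45
  order 2: 5  5  5  5
  order 3: 0  0  0
  order 4: 0  0
  order 5: 0
The order-2 divided differences are all 5 (nonzero) and every higher order vanishes, so the data lies on a polynomial of degree exactly 2.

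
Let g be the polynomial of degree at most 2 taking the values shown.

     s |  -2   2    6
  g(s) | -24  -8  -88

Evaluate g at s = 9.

Using the Lagrange interpolation formula with nodes -2, 2, 6:
  L_0(s) = (s - 2)(s - 6) / 32
  L_1(s) = (s + 2)(s - 6) / -16
  L_2(s) = (s + 2)(s - 2) / 32
Then g(s) = -24·L_0(s) - 8·L_1(s) - 88·L_2(s).
Expanding and collecting terms gives g(s) = -3s² + 4s - 4.
Evaluating at s = 9: g(9) = -211.

-211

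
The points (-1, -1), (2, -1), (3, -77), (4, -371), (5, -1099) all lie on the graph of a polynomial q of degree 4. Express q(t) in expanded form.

q(t) = -3t^4 + 6t^3 + 2t^2 - 5t + 1

Write q(t) = at^4 + bt^3 + ct^2 + dt + e. Substituting each data point gives a linear system:
  a - b + c - d + e = -1
  16a + 8b + 4c + 2d + e = -1
  81a + 27b + 9c + 3d + e = -77
  256a + 64b + 16c + 4d + e = -371
  625a + 125b + 25c + 5d + e = -1099
Solving the system yields a = -3, b = 6, c = 2, d = -5, e = 1.
So q(t) = -3t^4 + 6t^3 + 2t^2 - 5t + 1.
Check: q(5) = -1099. ✓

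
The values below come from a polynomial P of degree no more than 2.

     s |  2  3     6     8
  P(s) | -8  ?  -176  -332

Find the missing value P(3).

The 3 known points determine the degree-2 polynomial uniquely.
Write P(s) = as^2 + bs + c. Substituting each data point gives a linear system:
  4a + 2b + c = -8
  36a + 6b + c = -176
  64a + 8b + c = -332
Solving the system yields a = -6, b = 6, c = 4.
So P(s) = -6s² + 6s + 4.
Then P(3) = -32.

-32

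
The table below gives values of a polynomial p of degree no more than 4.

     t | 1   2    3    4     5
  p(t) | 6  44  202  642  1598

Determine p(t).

p(t) = 3t^4 - 3t^3 + 3t^2 + 5t - 2

Using the Lagrange interpolation formula with nodes 1, 2, 3, 4, 5:
  L_0(t) = (t - 2)(t - 3)(t - 4)(t - 5) / 24
  L_1(t) = (t - 1)(t - 3)(t - 4)(t - 5) / -6
  L_2(t) = (t - 1)(t - 2)(t - 4)(t - 5) / 4
  L_3(t) = (t - 1)(t - 2)(t - 3)(t - 5) / -6
  L_4(t) = (t - 1)(t - 2)(t - 3)(t - 4) / 24
Then p(t) = 6·L_0(t) + 44·L_1(t) + 202·L_2(t) + 642·L_3(t) + 1598·L_4(t).
Expanding and collecting terms gives p(t) = 3t^4 - 3t^3 + 3t^2 + 5t - 2.
Check: p(5) = 1598. ✓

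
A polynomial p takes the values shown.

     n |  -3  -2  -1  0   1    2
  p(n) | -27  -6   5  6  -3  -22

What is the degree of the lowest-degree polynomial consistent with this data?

Forward differences of the values at n = -3, -2, -1, 0, 1, 2:
  p  : -27  -6  5  6  -3  -22
  Δ  : 21  11  1  -9  -19
  Δ^2: -10  -10  -10  -10
  Δ^3: 0  0  0
  Δ^4: 0  0
  Δ^5: 0
The second differences are constant (-10) and nonzero, while all higher differences vanish, so the minimal degree is 2.

2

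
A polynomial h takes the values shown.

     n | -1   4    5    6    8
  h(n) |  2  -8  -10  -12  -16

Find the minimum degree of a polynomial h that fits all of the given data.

1

Divided differences on the nodes -1, 4, 5, 6, 8:
  order 0: 2  -8  -10  -12  -16
  order 1: -2  -2  -2  -2
  order 2: 0  0  0
  order 3: 0  0
  order 4: 0
The order-1 divided differences are all -2 (nonzero) and every higher order vanishes, so the data lies on a polynomial of degree exactly 1.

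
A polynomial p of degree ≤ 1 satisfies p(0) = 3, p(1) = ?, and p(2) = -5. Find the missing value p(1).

On equispaced nodes a degree-1 polynomial has vanishing second forward difference, so
  p(0) - 2·p(1) + p(2) = 0.
Substituting the known values and solving for p(1):
  -2·p(1) = 2
  p(1) = -1.

-1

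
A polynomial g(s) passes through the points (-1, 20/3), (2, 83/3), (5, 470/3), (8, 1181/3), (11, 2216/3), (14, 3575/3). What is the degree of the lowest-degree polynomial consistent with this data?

2

Forward differences of the values at s = -1, 2, 5, 8, 11, 14:
  g  : 20/3  83/3  470/3  1181/3  2216/3  3575/3
  Δ  : 21  129  237  345  453
  Δ^2: 108  108  108  108
  Δ^3: 0  0  0
  Δ^4: 0  0
  Δ^5: 0
The second differences are constant (108) and nonzero, while all higher differences vanish, so the minimal degree is 2.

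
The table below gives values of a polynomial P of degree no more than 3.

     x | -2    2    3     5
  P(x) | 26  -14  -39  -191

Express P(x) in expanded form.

P(x) = -2x^3 + 3x^2 - 2x - 6

Write P(x) = ax^3 + bx^2 + cx + d. Substituting each data point gives a linear system:
  -8a + 4b - 2c + d = 26
  8a + 4b + 2c + d = -14
  27a + 9b + 3c + d = -39
  125a + 25b + 5c + d = -191
Solving the system yields a = -2, b = 3, c = -2, d = -6.
So P(x) = -2x^3 + 3x^2 - 2x - 6.
Check: P(2) = -14. ✓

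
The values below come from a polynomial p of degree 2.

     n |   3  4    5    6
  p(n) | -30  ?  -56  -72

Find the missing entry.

-42

On equispaced nodes a degree-2 polynomial has vanishing third forward difference, so
  - p(3) + 3·p(4) - 3·p(5) + p(6) = 0.
Substituting the known values and solving for p(4):
  3·p(4) = -126
  p(4) = -42.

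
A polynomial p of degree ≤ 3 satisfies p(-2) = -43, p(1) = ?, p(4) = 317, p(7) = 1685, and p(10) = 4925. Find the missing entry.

On equispaced nodes a degree-3 polynomial has vanishing fourth forward difference, so
  p(-2) - 4·p(1) + 6·p(4) - 4·p(7) + p(10) = 0.
Substituting the known values and solving for p(1):
  -4·p(1) = -44
  p(1) = 11.

11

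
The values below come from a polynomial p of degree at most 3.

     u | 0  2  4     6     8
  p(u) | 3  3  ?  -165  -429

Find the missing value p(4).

-37

The 4 known points determine the degree-3 polynomial uniquely.
Write p(u) = au^3 + bu^2 + cu + d. Substituting each data point gives a linear system:
  d = 3
  8a + 4b + 2c + d = 3
  216a + 36b + 6c + d = -165
  512a + 64b + 8c + d = -429
Solving the system yields a = -1, b = 1, c = 2, d = 3.
So p(u) = -u^3 + u^2 + 2u + 3.
Then p(4) = -37.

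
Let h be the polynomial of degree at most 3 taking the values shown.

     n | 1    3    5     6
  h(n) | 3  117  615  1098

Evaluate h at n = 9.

3915

Write h(n) = an^3 + bn^2 + cn + d. Substituting each data point gives a linear system:
  a + b + c + d = 3
  27a + 9b + 3c + d = 117
  125a + 25b + 5c + d = 615
  216a + 36b + 6c + d = 1098
Solving the system yields a = 6, b = -6, c = 3, d = 0.
So h(n) = 6n³ - 6n² + 3n.
Then h(9) = 3915.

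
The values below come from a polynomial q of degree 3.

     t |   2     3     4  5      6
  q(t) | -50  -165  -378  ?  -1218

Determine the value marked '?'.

The 4 known points determine the degree-3 polynomial uniquely.
Write q(t) = at^3 + bt^2 + ct + d. Substituting each data point gives a linear system:
  8a + 4b + 2c + d = -50
  27a + 9b + 3c + d = -165
  64a + 16b + 4c + d = -378
  216a + 36b + 6c + d = -1218
Solving the system yields a = -5, b = -4, c = 0, d = 6.
So q(t) = -5t³ - 4t² + 6.
Then q(5) = -719.

-719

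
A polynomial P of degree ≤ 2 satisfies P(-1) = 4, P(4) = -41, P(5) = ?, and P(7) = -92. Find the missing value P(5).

-56

The 3 known points determine the degree-2 polynomial uniquely.
Write P(t) = at^2 + bt + c. Substituting each data point gives a linear system:
  a - b + c = 4
  16a + 4b + c = -41
  49a + 7b + c = -92
Solving the system yields a = -1, b = -6, c = -1.
So P(t) = -t² - 6t - 1.
Then P(5) = -56.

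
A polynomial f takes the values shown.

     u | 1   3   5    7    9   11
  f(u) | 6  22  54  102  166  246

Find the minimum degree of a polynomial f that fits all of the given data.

2

Forward differences of the values at u = 1, 3, 5, 7, 9, 11:
  f  : 6  22  54  102  166  246
  Δ  : 16  32  48  64  80
  Δ^2: 16  16  16  16
  Δ^3: 0  0  0
  Δ^4: 0  0
  Δ^5: 0
The second differences are constant (16) and nonzero, while all higher differences vanish, so the minimal degree is 2.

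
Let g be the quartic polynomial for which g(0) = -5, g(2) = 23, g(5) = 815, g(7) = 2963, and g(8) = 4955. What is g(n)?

g(n) = n^4 + 2n^3 - 3n^2 + 4n - 5

Using the Lagrange interpolation formula with nodes 0, 2, 5, 7, 8:
  L_0(n) = (n - 2)(n - 5)(n - 7)(n - 8) / 560
  L_1(n) = n(n - 5)(n - 7)(n - 8) / -180
  L_2(n) = n(n - 2)(n - 7)(n - 8) / 90
  L_3(n) = n(n - 2)(n - 5)(n - 8) / -70
  L_4(n) = n(n - 2)(n - 5)(n - 7) / 144
Then g(n) = -5·L_0(n) + 23·L_1(n) + 815·L_2(n) + 2963·L_3(n) + 4955·L_4(n).
Expanding and collecting terms gives g(n) = n⁴ + 2n³ - 3n² + 4n - 5.
Check: g(7) = 2963. ✓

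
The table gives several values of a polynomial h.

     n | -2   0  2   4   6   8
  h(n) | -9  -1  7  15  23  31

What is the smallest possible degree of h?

Forward differences of the values at n = -2, 0, 2, 4, 6, 8:
  h  : -9  -1  7  15  23  31
  Δ  : 8  8  8  8  8
  Δ^2: 0  0  0  0
  Δ^3: 0  0  0
  Δ^4: 0  0
  Δ^5: 0
The first differences are constant (8) and nonzero, while all higher differences vanish, so the minimal degree is 1.

1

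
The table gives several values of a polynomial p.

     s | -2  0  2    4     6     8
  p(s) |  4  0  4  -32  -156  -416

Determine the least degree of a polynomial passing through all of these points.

3

Forward differences of the values at s = -2, 0, 2, 4, 6, 8:
  p  : 4  0  4  -32  -156  -416
  Δ  : -4  4  -36  -124  -260
  Δ^2: 8  -40  -88  -136
  Δ^3: -48  -48  -48
  Δ^4: 0  0
  Δ^5: 0
The third differences are constant (-48) and nonzero, while all higher differences vanish, so the minimal degree is 3.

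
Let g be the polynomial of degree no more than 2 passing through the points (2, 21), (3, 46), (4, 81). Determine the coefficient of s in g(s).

Write g(s) = as^2 + bs + c. Substituting each data point gives a linear system:
  4a + 2b + c = 21
  9a + 3b + c = 46
  16a + 4b + c = 81
Solving the system yields a = 5, b = 0, c = 1.
So g(s) = 5s² + 1.
The coefficient of s is 0.

0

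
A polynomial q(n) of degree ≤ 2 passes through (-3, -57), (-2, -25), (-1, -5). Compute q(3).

Forward differences of the values at n = -3, -2, -1:
  q  : -57  -25  -5
  Δ  : 32  20
  Δ^2: -12
The second differences are constant, confirming degree 2.
Interpolating (Newton forward form) and evaluating at n = 3 gives q(3) = -45.

-45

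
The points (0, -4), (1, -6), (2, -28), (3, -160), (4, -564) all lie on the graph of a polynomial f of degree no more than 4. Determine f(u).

f(u) = -3u^4 + 3u^3 + 2u^2 - 4u - 4

Write f(u) = au^4 + bu^3 + cu^2 + du + e. Substituting each data point gives a linear system:
  e = -4
  a + b + c + d + e = -6
  16a + 8b + 4c + 2d + e = -28
  81a + 27b + 9c + 3d + e = -160
  256a + 64b + 16c + 4d + e = -564
Solving the system yields a = -3, b = 3, c = 2, d = -4, e = -4.
So f(u) = -3u⁴ + 3u³ + 2u² - 4u - 4.
Check: f(0) = -4. ✓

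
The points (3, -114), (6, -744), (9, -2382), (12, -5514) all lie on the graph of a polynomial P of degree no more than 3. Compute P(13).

-6974

Using the Lagrange interpolation formula with nodes 3, 6, 9, 12:
  L_0(n) = (n - 6)(n - 9)(n - 12) / -162
  L_1(n) = (n - 3)(n - 9)(n - 12) / 54
  L_2(n) = (n - 3)(n - 6)(n - 12) / -54
  L_3(n) = (n - 3)(n - 6)(n - 9) / 162
Then P(n) = -114·L_0(n) - 744·L_1(n) - 2382·L_2(n) - 5514·L_3(n).
Expanding and collecting terms gives P(n) = -3n³ - 2n² - 3n - 6.
Evaluating at n = 13: P(13) = -6974.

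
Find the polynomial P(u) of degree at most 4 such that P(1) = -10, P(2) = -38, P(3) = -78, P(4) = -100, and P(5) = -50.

Write P(u) = au^4 + bu^3 + cu^2 + du + e. Substituting each data point gives a linear system:
  a + b + c + d + e = -10
  16a + 8b + 4c + 2d + e = -38
  81a + 27b + 9c + 3d + e = -78
  256a + 64b + 16c + 4d + e = -100
  625a + 125b + 25c + 5d + e = -50
Solving the system yields a = 1, b = -5, c = -1, d = -5, e = 0.
So P(u) = u^4 - 5u^3 - u^2 - 5u.
Check: P(3) = -78. ✓

P(u) = u^4 - 5u^3 - u^2 - 5u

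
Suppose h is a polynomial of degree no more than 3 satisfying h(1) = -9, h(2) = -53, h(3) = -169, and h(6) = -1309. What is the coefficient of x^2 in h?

0

Write h(x) = ax^3 + bx^2 + cx + d. Substituting each data point gives a linear system:
  a + b + c + d = -9
  8a + 4b + 2c + d = -53
  27a + 9b + 3c + d = -169
  216a + 36b + 6c + d = -1309
Solving the system yields a = -6, b = 0, c = -2, d = -1.
So h(x) = -6x^3 - 2x - 1.
The coefficient of x^2 is 0.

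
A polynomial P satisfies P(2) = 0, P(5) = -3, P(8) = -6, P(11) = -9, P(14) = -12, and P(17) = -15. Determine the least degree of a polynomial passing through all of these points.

Forward differences of the values at t = 2, 5, 8, 11, 14, 17:
  P  : 0  -3  -6  -9  -12  -15
  Δ  : -3  -3  -3  -3  -3
  Δ^2: 0  0  0  0
  Δ^3: 0  0  0
  Δ^4: 0  0
  Δ^5: 0
The first differences are constant (-3) and nonzero, while all higher differences vanish, so the minimal degree is 1.

1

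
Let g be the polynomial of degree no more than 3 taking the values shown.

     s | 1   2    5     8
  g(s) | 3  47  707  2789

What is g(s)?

g(s) = 5s^3 + 4s^2 - 3s - 3

Write g(s) = as^3 + bs^2 + cs + d. Substituting each data point gives a linear system:
  a + b + c + d = 3
  8a + 4b + 2c + d = 47
  125a + 25b + 5c + d = 707
  512a + 64b + 8c + d = 2789
Solving the system yields a = 5, b = 4, c = -3, d = -3.
So g(s) = 5s³ + 4s² - 3s - 3.
Check: g(2) = 47. ✓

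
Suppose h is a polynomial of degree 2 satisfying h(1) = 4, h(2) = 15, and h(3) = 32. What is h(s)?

h(s) = 3s^2 + 2s - 1

Using the Lagrange interpolation formula with nodes 1, 2, 3:
  L_0(s) = (s - 2)(s - 3) / 2
  L_1(s) = (s - 1)(s - 3) / -1
  L_2(s) = (s - 1)(s - 2) / 2
Then h(s) = 4·L_0(s) + 15·L_1(s) + 32·L_2(s).
Expanding and collecting terms gives h(s) = 3s^2 + 2s - 1.
Check: h(3) = 32. ✓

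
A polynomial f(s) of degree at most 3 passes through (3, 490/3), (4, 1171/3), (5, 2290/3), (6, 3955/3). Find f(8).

9355/3

Forward differences of the values at s = 3, 4, 5, 6:
  f  : 490/3  1171/3  2290/3  3955/3
  Δ  : 227  373  555
  Δ^2: 146  182
  Δ^3: 36
The third differences are constant, confirming degree 3.
Interpolating (Newton forward form) and evaluating at s = 8 gives f(8) = 9355/3.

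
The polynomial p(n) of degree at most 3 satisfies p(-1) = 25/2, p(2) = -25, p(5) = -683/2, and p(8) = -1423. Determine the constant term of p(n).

Write p(n) = an^3 + bn^2 + cn + d. Substituting each data point gives a linear system:
  -a + b - c + d = 25/2
  8a + 4b + 2c + d = -25
  125a + 25b + 5c + d = -683/2
  512a + 64b + 8c + d = -1423
Solving the system yields a = -3, b = 5/2, c = -6, d = 1.
So p(n) = -3n^3 + (5/2)n^2 - 6n + 1.
The constant term is 1.

1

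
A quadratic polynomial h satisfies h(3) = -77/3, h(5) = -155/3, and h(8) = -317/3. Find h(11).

Write h(n) = an^2 + bn + c. Substituting each data point gives a linear system:
  9a + 3b + c = -77/3
  25a + 5b + c = -155/3
  64a + 8b + c = -317/3
Solving the system yields a = -1, b = -5, c = -5/3.
So h(n) = -n^2 - 5n - 5/3.
Then h(11) = -533/3.

-533/3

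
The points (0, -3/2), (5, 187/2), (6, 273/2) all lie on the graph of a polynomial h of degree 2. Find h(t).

Write h(t) = at^2 + bt + c. Substituting each data point gives a linear system:
  c = -3/2
  25a + 5b + c = 187/2
  36a + 6b + c = 273/2
Solving the system yields a = 4, b = -1, c = -3/2.
So h(t) = 4t^2 - t - 3/2.
Check: h(6) = 273/2. ✓

h(t) = 4t^2 - t - 3/2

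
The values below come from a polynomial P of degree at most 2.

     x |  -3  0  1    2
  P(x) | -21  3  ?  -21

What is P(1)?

-5

The 3 known points determine the degree-2 polynomial uniquely.
Write P(x) = ax^2 + bx + c. Substituting each data point gives a linear system:
  9a - 3b + c = -21
  c = 3
  4a + 2b + c = -21
Solving the system yields a = -4, b = -4, c = 3.
So P(x) = -4x² - 4x + 3.
Then P(1) = -5.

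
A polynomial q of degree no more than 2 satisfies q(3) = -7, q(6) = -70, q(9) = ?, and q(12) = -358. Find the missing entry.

The 3 known points determine the degree-2 polynomial uniquely.
Write q(x) = ax^2 + bx + c. Substituting each data point gives a linear system:
  9a + 3b + c = -7
  36a + 6b + c = -70
  144a + 12b + c = -358
Solving the system yields a = -3, b = 6, c = 2.
So q(x) = -3x² + 6x + 2.
Then q(9) = -187.

-187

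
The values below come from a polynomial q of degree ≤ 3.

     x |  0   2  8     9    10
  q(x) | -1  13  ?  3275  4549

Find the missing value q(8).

2263

The 4 known points determine the degree-3 polynomial uniquely.
Write q(x) = ax^3 + bx^2 + cx + d. Substituting each data point gives a linear system:
  d = -1
  8a + 4b + 2c + d = 13
  729a + 81b + 9c + d = 3275
  1000a + 100b + 10c + d = 4549
Solving the system yields a = 5, b = -4, c = -5, d = -1.
So q(x) = 5x³ - 4x² - 5x - 1.
Then q(8) = 2263.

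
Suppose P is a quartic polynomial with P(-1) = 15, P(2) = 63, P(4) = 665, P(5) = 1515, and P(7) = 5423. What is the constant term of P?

5

Write P(t) = at^4 + bt^3 + ct^2 + dt + e. Substituting each data point gives a linear system:
  a - b + c - d + e = 15
  16a + 8b + 4c + 2d + e = 63
  256a + 64b + 16c + 4d + e = 665
  625a + 125b + 25c + 5d + e = 1515
  2401a + 343b + 49c + 7d + e = 5423
Solving the system yields a = 2, b = 1, c = 6, d = -3, e = 5.
So P(t) = 2t^4 + t^3 + 6t^2 - 3t + 5.
The constant term is 5.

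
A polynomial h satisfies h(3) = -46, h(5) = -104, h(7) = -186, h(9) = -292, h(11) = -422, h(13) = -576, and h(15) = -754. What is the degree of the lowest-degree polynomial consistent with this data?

Forward differences of the values at u = 3, 5, 7, 9, 11, 13, 15:
  h  : -46  -104  -186  -292  -422  -576  -754
  Δ  : -58  -82  -106  -130  -154  -178
  Δ^2: -24  -24  -24  -24  -24
  Δ^3: 0  0  0  0
  Δ^4: 0  0  0
  Δ^5: 0  0
  Δ^6: 0
The second differences are constant (-24) and nonzero, while all higher differences vanish, so the minimal degree is 2.

2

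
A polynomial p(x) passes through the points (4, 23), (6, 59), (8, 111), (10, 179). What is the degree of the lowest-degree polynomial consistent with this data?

Forward differences of the values at x = 4, 6, 8, 10:
  p  : 23  59  111  179
  Δ  : 36  52  68
  Δ^2: 16  16
  Δ^3: 0
The second differences are constant (16) and nonzero, while all higher differences vanish, so the minimal degree is 2.

2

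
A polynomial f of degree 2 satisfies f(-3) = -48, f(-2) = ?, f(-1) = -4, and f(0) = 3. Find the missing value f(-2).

-21

The 3 known points determine the degree-2 polynomial uniquely.
Write f(t) = at^2 + bt + c. Substituting each data point gives a linear system:
  9a - 3b + c = -48
  a - b + c = -4
  c = 3
Solving the system yields a = -5, b = 2, c = 3.
So f(t) = -5t² + 2t + 3.
Then f(-2) = -21.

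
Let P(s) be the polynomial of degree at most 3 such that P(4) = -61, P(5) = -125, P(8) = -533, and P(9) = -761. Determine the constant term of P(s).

-5

Write P(s) = as^3 + bs^2 + cs + d. Substituting each data point gives a linear system:
  64a + 16b + 4c + d = -61
  125a + 25b + 5c + d = -125
  512a + 64b + 8c + d = -533
  729a + 81b + 9c + d = -761
Solving the system yields a = -1, b = -1, c = 6, d = -5.
So P(s) = -s^3 - s^2 + 6s - 5.
The constant term is -5.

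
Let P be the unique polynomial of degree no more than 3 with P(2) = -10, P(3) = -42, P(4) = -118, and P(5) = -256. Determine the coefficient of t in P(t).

Write P(t) = at^3 + bt^2 + ct + d. Substituting each data point gives a linear system:
  8a + 4b + 2c + d = -10
  27a + 9b + 3c + d = -42
  64a + 16b + 4c + d = -118
  125a + 25b + 5c + d = -256
Solving the system yields a = -3, b = 5, c = 0, d = -6.
So P(t) = -3t^3 + 5t^2 - 6.
The coefficient of t is 0.

0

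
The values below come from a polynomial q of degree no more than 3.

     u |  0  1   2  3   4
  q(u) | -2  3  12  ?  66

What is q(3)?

31

The 4 known points determine the degree-3 polynomial uniquely.
Write q(u) = au^3 + bu^2 + cu + d. Substituting each data point gives a linear system:
  d = -2
  a + b + c + d = 3
  8a + 4b + 2c + d = 12
  64a + 16b + 4c + d = 66
Solving the system yields a = 1, b = -1, c = 5, d = -2.
So q(u) = u³ - u² + 5u - 2.
Then q(3) = 31.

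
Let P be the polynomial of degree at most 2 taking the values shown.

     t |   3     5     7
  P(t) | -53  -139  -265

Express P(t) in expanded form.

P(t) = -5t^2 - 3t + 1

Using the Lagrange interpolation formula with nodes 3, 5, 7:
  L_0(t) = (t - 5)(t - 7) / 8
  L_1(t) = (t - 3)(t - 7) / -4
  L_2(t) = (t - 3)(t - 5) / 8
Then P(t) = -53·L_0(t) - 139·L_1(t) - 265·L_2(t).
Expanding and collecting terms gives P(t) = -5t^2 - 3t + 1.
Check: P(7) = -265. ✓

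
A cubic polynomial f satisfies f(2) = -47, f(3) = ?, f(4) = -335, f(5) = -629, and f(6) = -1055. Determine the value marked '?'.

-149

On equispaced nodes a degree-3 polynomial has vanishing fourth forward difference, so
  f(2) - 4·f(3) + 6·f(4) - 4·f(5) + f(6) = 0.
Substituting the known values and solving for f(3):
  -4·f(3) = 596
  f(3) = -149.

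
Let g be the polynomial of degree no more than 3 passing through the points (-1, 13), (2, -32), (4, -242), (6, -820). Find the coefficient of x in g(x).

-5

Write g(x) = ax^3 + bx^2 + cx + d. Substituting each data point gives a linear system:
  -a + b - c + d = 13
  8a + 4b + 2c + d = -32
  64a + 16b + 4c + d = -242
  216a + 36b + 6c + d = -820
Solving the system yields a = -4, b = 2, c = -5, d = 2.
So g(x) = -4x³ + 2x² - 5x + 2.
The coefficient of x is -5.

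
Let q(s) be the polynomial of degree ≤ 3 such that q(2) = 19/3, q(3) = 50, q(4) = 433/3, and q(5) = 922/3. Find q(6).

557

Using the Lagrange interpolation formula with nodes 2, 3, 4, 5:
  L_0(s) = (s - 3)(s - 4)(s - 5) / -6
  L_1(s) = (s - 2)(s - 4)(s - 5) / 2
  L_2(s) = (s - 2)(s - 3)(s - 5) / -2
  L_3(s) = (s - 2)(s - 3)(s - 4) / 6
Then q(s) = 19/3·L_0(s) + 50·L_1(s) + 433/3·L_2(s) + 922/3·L_3(s).
Expanding and collecting terms gives q(s) = 3s³ - (5/3)s² - 5s - 1.
Evaluating at s = 6: q(6) = 557.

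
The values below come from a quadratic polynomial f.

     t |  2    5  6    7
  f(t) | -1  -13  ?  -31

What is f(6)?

-21

The 3 known points determine the degree-2 polynomial uniquely.
Write f(t) = at^2 + bt + c. Substituting each data point gives a linear system:
  4a + 2b + c = -1
  25a + 5b + c = -13
  49a + 7b + c = -31
Solving the system yields a = -1, b = 3, c = -3.
So f(t) = -t^2 + 3t - 3.
Then f(6) = -21.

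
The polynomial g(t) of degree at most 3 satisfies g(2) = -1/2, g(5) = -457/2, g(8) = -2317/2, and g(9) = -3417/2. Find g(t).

Write g(t) = at^3 + bt^2 + ct + d. Substituting each data point gives a linear system:
  8a + 4b + 2c + d = -1/2
  125a + 25b + 5c + d = -457/2
  512a + 64b + 8c + d = -2317/2
  729a + 81b + 9c + d = -3417/2
Solving the system yields a = -3, b = 6, c = -1, d = 3/2.
So g(t) = -3t^3 + 6t^2 - t + 3/2.
Check: g(8) = -2317/2. ✓

g(t) = -3t^3 + 6t^2 - t + 3/2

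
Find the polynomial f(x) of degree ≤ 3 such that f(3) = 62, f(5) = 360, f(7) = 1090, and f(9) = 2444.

f(x) = 4x^3 - 6x^2 + x + 5

Write f(x) = ax^3 + bx^2 + cx + d. Substituting each data point gives a linear system:
  27a + 9b + 3c + d = 62
  125a + 25b + 5c + d = 360
  343a + 49b + 7c + d = 1090
  729a + 81b + 9c + d = 2444
Solving the system yields a = 4, b = -6, c = 1, d = 5.
So f(x) = 4x^3 - 6x^2 + x + 5.
Check: f(7) = 1090. ✓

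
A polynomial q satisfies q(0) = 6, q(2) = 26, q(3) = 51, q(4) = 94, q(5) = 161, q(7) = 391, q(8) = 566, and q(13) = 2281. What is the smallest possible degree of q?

3

Divided differences on the nodes 0, 2, 3, 4, 5, 7, 8, 13:
  order 0: 6  26  51  94  161  391  566  2281
  order 1: 10  25  43  67  115  175  343
  order 2: 5  9  12  16  20  28
  order 3: 1  1  1  1  1
  order 4: 0  0  0  0
  order 5: 0  0  0
  order 6: 0  0
  order 7: 0
The order-3 divided differences are all 1 (nonzero) and every higher order vanishes, so the data lies on a polynomial of degree exactly 3.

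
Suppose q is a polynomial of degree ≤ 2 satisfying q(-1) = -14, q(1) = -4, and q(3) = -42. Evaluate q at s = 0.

Using the Lagrange interpolation formula with nodes -1, 1, 3:
  L_0(s) = (s - 1)(s - 3) / 8
  L_1(s) = (s + 1)(s - 3) / -4
  L_2(s) = (s + 1)(s - 1) / 8
Then q(s) = -14·L_0(s) - 4·L_1(s) - 42·L_2(s).
Expanding and collecting terms gives q(s) = -6s^2 + 5s - 3.
Evaluating at s = 0: q(0) = -3.

-3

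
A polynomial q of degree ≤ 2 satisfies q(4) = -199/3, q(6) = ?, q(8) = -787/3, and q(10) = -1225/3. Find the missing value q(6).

-445/3

On equispaced nodes a degree-2 polynomial has vanishing third forward difference, so
  - q(4) + 3·q(6) - 3·q(8) + q(10) = 0.
Substituting the known values and solving for q(6):
  3·q(6) = -445
  q(6) = -445/3.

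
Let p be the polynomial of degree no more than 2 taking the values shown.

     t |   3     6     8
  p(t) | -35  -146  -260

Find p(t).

p(t) = -4t^2 - t + 4

Using the Lagrange interpolation formula with nodes 3, 6, 8:
  L_0(t) = (t - 6)(t - 8) / 15
  L_1(t) = (t - 3)(t - 8) / -6
  L_2(t) = (t - 3)(t - 6) / 10
Then p(t) = -35·L_0(t) - 146·L_1(t) - 260·L_2(t).
Expanding and collecting terms gives p(t) = -4t² - t + 4.
Check: p(3) = -35. ✓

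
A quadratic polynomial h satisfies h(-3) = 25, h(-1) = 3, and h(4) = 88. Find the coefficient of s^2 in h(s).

Write h(s) = as^2 + bs + c. Substituting each data point gives a linear system:
  9a - 3b + c = 25
  a - b + c = 3
  16a + 4b + c = 88
Solving the system yields a = 4, b = 5, c = 4.
So h(s) = 4s^2 + 5s + 4.
The leading coefficient is 4.

4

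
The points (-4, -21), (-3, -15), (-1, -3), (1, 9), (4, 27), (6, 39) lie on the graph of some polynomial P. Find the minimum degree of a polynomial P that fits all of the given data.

Divided differences on the nodes -4, -3, -1, 1, 4, 6:
  order 0: -21  -15  -3  9  27  39
  order 1: 6  6  6  6  6
  order 2: 0  0  0  0
  order 3: 0  0  0
  order 4: 0  0
  order 5: 0
The order-1 divided differences are all 6 (nonzero) and every higher order vanishes, so the data lies on a polynomial of degree exactly 1.

1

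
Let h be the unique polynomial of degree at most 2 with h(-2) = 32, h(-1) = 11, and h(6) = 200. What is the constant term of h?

2

Write h(s) = as^2 + bs + c. Substituting each data point gives a linear system:
  4a - 2b + c = 32
  a - b + c = 11
  36a + 6b + c = 200
Solving the system yields a = 6, b = -3, c = 2.
So h(s) = 6s^2 - 3s + 2.
The constant term is 2.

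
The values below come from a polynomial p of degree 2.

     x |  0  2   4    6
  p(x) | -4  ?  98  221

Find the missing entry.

On equispaced nodes a degree-2 polynomial has vanishing third forward difference, so
  - p(0) + 3·p(2) - 3·p(4) + p(6) = 0.
Substituting the known values and solving for p(2):
  3·p(2) = 69
  p(2) = 23.

23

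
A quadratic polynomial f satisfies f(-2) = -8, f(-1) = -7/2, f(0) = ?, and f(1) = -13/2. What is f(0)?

-3

The 3 known points determine the degree-2 polynomial uniquely.
Write f(x) = ax^2 + bx + c. Substituting each data point gives a linear system:
  4a - 2b + c = -8
  a - b + c = -7/2
  a + b + c = -13/2
Solving the system yields a = -2, b = -3/2, c = -3.
So f(x) = -2x^2 - (3/2)x - 3.
Then f(0) = -3.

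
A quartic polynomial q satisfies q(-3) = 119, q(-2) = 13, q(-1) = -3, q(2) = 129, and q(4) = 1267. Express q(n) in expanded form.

q(n) = 3n^4 + 6n^3 + 6n^2 + 5n - 1

Using the Lagrange interpolation formula with nodes -3, -2, -1, 2, 4:
  L_0(n) = (n + 2)(n + 1)(n - 2)(n - 4) / 70
  L_1(n) = (n + 3)(n + 1)(n - 2)(n - 4) / -24
  L_2(n) = (n + 3)(n + 2)(n - 2)(n - 4) / 30
  L_3(n) = (n + 3)(n + 2)(n + 1)(n - 4) / -120
  L_4(n) = (n + 3)(n + 2)(n + 1)(n - 2) / 420
Then q(n) = 119·L_0(n) + 13·L_1(n) - 3·L_2(n) + 129·L_3(n) + 1267·L_4(n).
Expanding and collecting terms gives q(n) = 3n⁴ + 6n³ + 6n² + 5n - 1.
Check: q(-1) = -3. ✓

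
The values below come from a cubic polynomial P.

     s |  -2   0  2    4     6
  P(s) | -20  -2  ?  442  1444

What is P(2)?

On equispaced nodes a degree-3 polynomial has vanishing fourth forward difference, so
  P(-2) - 4·P(0) + 6·P(2) - 4·P(4) + P(6) = 0.
Substituting the known values and solving for P(2):
  6·P(2) = 336
  P(2) = 56.

56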